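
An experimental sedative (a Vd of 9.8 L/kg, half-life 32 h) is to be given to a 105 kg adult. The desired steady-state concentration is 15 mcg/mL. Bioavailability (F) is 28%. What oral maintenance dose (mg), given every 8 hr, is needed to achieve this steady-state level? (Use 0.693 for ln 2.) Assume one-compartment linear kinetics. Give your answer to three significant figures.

Total Vd = 9.8 × 105 = 1029 L
k = 0.693/32 = 0.02166 h⁻¹, so CL = k·Vd = 0.02166 × 1029 = 22.29 L/h
D = CL × Css × τ / F = 22.29 × 15 × 8 / 0.28 = 9553 mg

9550 mg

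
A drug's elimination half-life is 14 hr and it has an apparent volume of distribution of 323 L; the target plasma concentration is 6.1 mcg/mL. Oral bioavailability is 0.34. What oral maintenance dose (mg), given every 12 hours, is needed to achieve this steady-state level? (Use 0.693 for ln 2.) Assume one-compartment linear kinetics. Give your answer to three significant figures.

CL = 0.693 × Vd / t½ = 0.693 × 323.0 / 14 = 15.99 L/h
D = CL × Css × τ / F = 15.99 × 6.1 × 12 / 0.34 = 3443 mg

3440 mg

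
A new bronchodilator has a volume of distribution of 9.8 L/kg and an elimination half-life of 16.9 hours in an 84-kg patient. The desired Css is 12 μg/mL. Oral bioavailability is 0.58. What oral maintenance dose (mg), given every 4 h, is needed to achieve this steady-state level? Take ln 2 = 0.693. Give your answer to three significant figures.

2790 mg

Vd = 9.8 L/kg × 84 kg = 823.2 L
CL = ln 2 · Vd / t½ = 0.693 × 823.2 / 16.9 = 33.76 L/h
D = CL × Css × τ / F = 33.76 × 12 × 4 / 0.58 = 2794 mg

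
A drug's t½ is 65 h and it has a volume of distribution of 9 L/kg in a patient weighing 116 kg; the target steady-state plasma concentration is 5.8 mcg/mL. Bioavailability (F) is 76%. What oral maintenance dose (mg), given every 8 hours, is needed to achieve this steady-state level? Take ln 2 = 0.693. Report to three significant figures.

Vd(total) = 116 kg × 9 L/kg = 1044 L
k = 0.693/65 = 0.01066 h⁻¹, so CL = k·Vd = 0.01066 × 1044 = 11.13 L/h
D = CL × Css × τ / F = 11.13 × 5.8 × 8 / 0.76 = 679.5 mg

680 mg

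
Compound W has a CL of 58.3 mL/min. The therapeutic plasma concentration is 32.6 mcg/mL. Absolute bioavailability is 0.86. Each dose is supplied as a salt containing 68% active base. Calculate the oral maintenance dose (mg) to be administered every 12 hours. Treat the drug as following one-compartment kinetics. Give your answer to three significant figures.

2340 mg

CL = 58.3 mL/min = 58.3 × 0.06 = 3.498 L/h
At steady state, dose per interval replaces the amount cleared in that interval: F·S·D/τ = CL·Css.
D = CL × Css × τ / F / S = 3.498 × 32.6 × 12 / 0.86 / 0.68 = 2340 mg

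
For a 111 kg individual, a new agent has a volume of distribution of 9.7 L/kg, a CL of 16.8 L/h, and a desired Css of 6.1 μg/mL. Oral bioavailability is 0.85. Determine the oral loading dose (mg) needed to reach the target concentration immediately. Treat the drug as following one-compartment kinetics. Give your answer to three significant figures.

7730 mg

Vd(total) = 111 kg × 9.7 L/kg = 1077 L
LD is governed by Vd — clearance does not enter the loading-dose calculation.
LD = Vd × C / F = 1077 × 6.100 / 0.85 = 7729 mg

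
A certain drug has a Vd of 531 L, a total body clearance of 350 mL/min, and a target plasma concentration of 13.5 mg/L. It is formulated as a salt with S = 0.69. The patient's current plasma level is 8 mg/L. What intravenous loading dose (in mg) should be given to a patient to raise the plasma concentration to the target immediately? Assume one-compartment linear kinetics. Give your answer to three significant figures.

4230 mg

LD is governed by Vd — clearance does not enter the loading-dose calculation.
Concentration deficit ΔC = 13.5 − 8 = 5.500 mg/L
LD = Vd × ΔC / S = 531.0 × 5.500 / 0.69 = 4233 mg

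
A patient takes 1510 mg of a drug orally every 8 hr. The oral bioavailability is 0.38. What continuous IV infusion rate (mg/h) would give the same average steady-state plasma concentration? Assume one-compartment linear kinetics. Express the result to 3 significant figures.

71.7 mg/h

Equivalent systemic input: infusion rate = F·D/τ.
Rate = 0.38 × 1510 / 8 = 71.73 mg/h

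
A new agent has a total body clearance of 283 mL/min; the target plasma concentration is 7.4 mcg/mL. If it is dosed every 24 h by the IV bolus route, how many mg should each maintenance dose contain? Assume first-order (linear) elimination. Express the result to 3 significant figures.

3020 mg

CL = 283 mL/min = 283 × 0.06 = 16.98 L/h
D = CL × Css × τ = 16.98 × 7.4 × 24 = 3016 mg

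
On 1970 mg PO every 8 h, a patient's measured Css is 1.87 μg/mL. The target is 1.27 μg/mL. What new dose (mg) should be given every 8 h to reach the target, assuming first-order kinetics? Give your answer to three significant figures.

With linear kinetics, Css is proportional to dose rate (D/τ) at fixed clearance.
D₂ = D₁ × (Css,target / Css,current) = 1970 × 1.27/1.87 = 1338 mg

1340 mg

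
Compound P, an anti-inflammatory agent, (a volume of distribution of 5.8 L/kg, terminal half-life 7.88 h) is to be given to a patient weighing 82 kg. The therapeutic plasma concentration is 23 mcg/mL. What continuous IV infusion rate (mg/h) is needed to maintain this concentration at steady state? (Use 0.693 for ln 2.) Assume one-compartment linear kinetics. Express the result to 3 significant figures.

Vd = 5.8 L/kg × 82 kg = 475.6 L
k = 0.693/7.88 = 0.08794 h⁻¹, so CL = k·Vd = 0.08794 × 475.6 = 41.82 L/h
Infusion rate = CL × Css = 41.82 × 23 = 961.9 mg/h

962 mg/h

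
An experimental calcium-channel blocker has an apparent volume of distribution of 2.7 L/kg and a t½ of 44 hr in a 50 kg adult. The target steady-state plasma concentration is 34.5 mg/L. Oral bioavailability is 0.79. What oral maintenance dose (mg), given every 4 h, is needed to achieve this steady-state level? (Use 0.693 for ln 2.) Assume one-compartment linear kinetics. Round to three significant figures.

371 mg

Total Vd = 2.7 × 50 = 135.0 L
k = 0.693/44 = 0.01575 h⁻¹, so CL = k·Vd = 0.01575 × 135.0 = 2.126 L/h
D = CL × Css × τ / F = 2.126 × 34.5 × 4 / 0.79 = 371.4 mg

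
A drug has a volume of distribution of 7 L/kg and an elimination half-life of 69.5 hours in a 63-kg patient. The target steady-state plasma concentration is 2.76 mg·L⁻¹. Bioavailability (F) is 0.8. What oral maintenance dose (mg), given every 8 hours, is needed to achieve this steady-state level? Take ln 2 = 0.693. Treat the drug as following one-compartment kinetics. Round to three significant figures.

Vd = 7 L/kg × 63 kg = 441.0 L
CL = ln 2 · Vd / t½ = 0.693 × 441.0 / 69.5 = 4.397 L/h
D = CL × Css × τ / F = 4.397 × 2.76 × 8 / 0.8 = 121.4 mg

121 mg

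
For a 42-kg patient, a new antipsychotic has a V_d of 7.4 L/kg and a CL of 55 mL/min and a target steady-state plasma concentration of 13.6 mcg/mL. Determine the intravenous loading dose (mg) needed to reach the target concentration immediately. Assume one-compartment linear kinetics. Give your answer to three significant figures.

Total Vd = 7.4 × 42 = 310.8 L
LD = Vd × C = 310.8 × 13.60 = 4227 mg

4230 mg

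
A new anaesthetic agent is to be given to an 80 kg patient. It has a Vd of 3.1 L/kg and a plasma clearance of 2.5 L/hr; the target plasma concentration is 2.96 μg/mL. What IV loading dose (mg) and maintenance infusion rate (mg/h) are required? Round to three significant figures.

(a) 734 mg; (b) 7.40 mg/h

Total Vd = 3.1 × 80 = 248.0 L
LD = Vd · C_target = 248.0 × 2.96 = 734.1 mg
Maintenance: replace elimination → rate = CL × Css = 2.500 × 2.96 = 7.400 mg/h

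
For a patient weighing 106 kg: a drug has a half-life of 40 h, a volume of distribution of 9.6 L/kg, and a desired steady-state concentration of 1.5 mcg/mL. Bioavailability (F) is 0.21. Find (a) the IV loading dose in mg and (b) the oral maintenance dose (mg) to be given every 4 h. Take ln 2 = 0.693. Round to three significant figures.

Vd(total) = 106 kg × 9.6 L/kg = 1018 L
LD = Vd × C = 1018 × 1.5 = 1527 mg
CL = 0.693 × Vd / t½ = 0.693 × 1018 / 40 = 17.64 L/h
D = CL × Css × τ / F = 17.64 × 1.5 × 4 / 0.21 = 504.0 mg

(a) 1530 mg; (b) 504 mg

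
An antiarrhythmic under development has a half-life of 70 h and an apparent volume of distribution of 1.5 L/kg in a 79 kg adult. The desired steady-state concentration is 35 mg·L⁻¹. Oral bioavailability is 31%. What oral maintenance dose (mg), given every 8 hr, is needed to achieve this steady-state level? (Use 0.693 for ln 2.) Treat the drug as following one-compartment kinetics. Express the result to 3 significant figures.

1060 mg

Total Vd = 1.5 × 79 = 118.5 L
CL = ln 2 · Vd / t½ = 0.693 × 118.5 / 70 = 1.173 L/h
D = CL × Css × τ / F = 1.173 × 35 × 8 / 0.31 = 1059 mg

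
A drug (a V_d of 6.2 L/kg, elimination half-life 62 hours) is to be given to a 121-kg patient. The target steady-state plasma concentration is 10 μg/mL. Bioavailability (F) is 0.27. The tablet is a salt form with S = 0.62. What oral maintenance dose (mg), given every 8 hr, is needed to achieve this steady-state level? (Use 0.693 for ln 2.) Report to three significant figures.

Total Vd = 6.2 × 121 = 750.2 L
k = 0.693/62 = 0.01118 h⁻¹, so CL = k·Vd = 0.01118 × 750.2 = 8.387 L/h
D = CL × Css × τ / F / S = 8.387 × 10 × 8 / 0.27 / 0.62 = 4008 mg

4010 mg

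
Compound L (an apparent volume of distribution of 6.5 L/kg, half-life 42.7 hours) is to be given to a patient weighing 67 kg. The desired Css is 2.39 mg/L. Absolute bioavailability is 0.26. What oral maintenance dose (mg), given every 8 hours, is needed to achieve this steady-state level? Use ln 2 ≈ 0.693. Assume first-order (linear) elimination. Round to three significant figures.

520 mg

Vd(total) = 67 kg × 6.5 L/kg = 435.5 L
k = 0.693/42.7 = 0.01623 h⁻¹, so CL = k·Vd = 0.01623 × 435.5 = 7.068 L/h
D = CL × Css × τ / F = 7.068 × 2.39 × 8 / 0.26 = 519.8 mg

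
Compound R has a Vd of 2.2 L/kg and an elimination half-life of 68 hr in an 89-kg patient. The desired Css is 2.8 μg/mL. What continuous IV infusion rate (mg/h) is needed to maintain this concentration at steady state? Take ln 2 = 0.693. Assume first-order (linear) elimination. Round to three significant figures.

5.59 mg/h

Vd(total) = 89 kg × 2.2 L/kg = 195.8 L
k = 0.693/68 = 0.01019 h⁻¹, so CL = k·Vd = 0.01019 × 195.8 = 1.995 L/h
Infusion rate = CL × Css = 1.995 × 2.8 = 5.586 mg/h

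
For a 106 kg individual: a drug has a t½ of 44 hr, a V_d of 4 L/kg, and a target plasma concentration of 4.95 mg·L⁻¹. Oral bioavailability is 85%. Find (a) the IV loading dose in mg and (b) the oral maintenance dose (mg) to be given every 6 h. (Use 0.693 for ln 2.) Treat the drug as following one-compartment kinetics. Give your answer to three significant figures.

Total Vd = 4 × 106 = 424.0 L
LD = Vd × C = 424.0 × 4.95 = 2099 mg
CL = 0.693 × Vd / t½ = 0.693 × 424.0 / 44 = 6.678 L/h
D = CL × Css × τ / F = 6.678 × 4.95 × 6 / 0.85 = 233.3 mg

(a) 2100 mg; (b) 233 mg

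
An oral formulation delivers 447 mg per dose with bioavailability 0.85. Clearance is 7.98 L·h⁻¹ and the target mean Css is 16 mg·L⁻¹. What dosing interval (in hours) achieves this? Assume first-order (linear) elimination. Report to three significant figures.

F·D/τ = CL·Css → τ = F·D / (CL·Css).
τ = 0.85 × 447 / (7.98 × 16) = 2.976 h

2.98 h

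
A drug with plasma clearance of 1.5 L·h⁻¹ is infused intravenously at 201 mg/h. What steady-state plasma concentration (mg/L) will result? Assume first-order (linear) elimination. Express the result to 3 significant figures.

Css = rate / CL = 201 / 1.500 = 134.0 mg/L

134 mg/L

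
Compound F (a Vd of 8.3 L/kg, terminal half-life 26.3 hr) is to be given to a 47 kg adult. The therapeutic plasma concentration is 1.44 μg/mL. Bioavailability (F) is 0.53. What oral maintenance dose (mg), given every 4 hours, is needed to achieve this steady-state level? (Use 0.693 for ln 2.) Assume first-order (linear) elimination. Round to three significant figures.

Vd(total) = 47 kg × 8.3 L/kg = 390.1 L
k = 0.693/26.3 = 0.02635 h⁻¹, so CL = k·Vd = 0.02635 × 390.1 = 10.28 L/h
D = CL × Css × τ / F = 10.28 × 1.44 × 4 / 0.53 = 111.7 mg

112 mg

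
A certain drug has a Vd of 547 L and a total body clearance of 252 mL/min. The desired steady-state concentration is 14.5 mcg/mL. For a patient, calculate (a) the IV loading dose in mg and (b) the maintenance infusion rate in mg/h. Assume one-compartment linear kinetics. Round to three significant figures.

(a) 7930 mg; (b) 219 mg/h

LD = Vd · C_target = 547.0 × 14.5 = 7932 mg
CL = 252 mL/min = 252 × 0.06 = 15.12 L/h
Infusion rate = 15.12 L/h × 14.5 mg/L = 219.2 mg/h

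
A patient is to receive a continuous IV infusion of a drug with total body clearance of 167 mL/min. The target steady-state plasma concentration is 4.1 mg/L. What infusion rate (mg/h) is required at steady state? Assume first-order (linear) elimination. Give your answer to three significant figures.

41.1 mg/h

Convert clearance: 167 mL/min × 60 min/h ÷ 1000 mL/L = 10.02 L/h
R₀ = 10.02 × 4.1 = 41.08 mg/h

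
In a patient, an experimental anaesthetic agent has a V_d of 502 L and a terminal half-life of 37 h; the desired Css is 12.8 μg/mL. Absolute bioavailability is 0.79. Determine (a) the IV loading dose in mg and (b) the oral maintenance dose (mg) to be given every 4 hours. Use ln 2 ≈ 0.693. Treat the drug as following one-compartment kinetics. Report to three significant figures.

(a) 6430 mg; (b) 609 mg

LD = Vd × C = 502.0 × 12.8 = 6426 mg
CL = 0.693 × Vd / t½ = 0.693 × 502.0 / 37 = 9.402 L/h
D = CL × Css × τ / F = 9.402 × 12.8 × 4 / 0.79 = 609.3 mg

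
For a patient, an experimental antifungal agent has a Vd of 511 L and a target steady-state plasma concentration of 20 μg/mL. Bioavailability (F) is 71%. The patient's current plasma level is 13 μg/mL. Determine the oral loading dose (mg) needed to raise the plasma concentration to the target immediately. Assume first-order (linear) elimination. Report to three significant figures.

5040 mg

Concentration deficit ΔC = 20 − 13 = 7.000 mg/L
LD = Vd × ΔC / F = 511.0 × 7.000 / 0.71 = 5038 mg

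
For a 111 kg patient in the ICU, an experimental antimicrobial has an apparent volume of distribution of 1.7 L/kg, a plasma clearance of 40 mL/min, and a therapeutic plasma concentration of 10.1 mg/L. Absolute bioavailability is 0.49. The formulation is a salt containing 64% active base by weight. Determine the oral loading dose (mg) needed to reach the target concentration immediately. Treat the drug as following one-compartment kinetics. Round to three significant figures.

Vd(total) = 111 kg × 1.7 L/kg = 188.7 L
Loading dose depends on Vd (not clearance): it fills the distribution volume.
LD = Vd × C / F / S = 188.7 × 10.10 / 0.49 / 0.64 = 6077 mg

6080 mg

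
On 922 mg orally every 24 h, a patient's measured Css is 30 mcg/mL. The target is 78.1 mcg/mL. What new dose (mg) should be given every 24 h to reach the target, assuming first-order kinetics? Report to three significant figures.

For first-order elimination, Css ∝ F·D/(CL·τ); F and CL are unchanged, so Css ∝ D/τ.
D₂ = D₁ × (Css,target / Css,current) = 922 × 78.1/30 = 2400 mg

2400 mg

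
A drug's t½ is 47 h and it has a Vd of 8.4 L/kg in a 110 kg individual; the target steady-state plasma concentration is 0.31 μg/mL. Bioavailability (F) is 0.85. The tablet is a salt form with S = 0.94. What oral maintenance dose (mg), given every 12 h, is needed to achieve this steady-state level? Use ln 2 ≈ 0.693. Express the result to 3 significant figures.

63.4 mg

Vd = 8.4 L/kg × 110 kg = 924.0 L
CL = 0.693 × Vd / t½ = 0.693 × 924.0 / 47 = 13.62 L/h
D = CL × Css × τ / F / S = 13.62 × 0.31 × 12 / 0.85 / 0.94 = 63.41 mg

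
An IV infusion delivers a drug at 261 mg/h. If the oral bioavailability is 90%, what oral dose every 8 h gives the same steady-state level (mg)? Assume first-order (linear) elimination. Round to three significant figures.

To maintain the same Css, the systemic dosing rate must be unchanged: F·D/τ = infusion rate.
D = rate × τ / F = 261 × 8 / 0.9 = 2320 mg

2320 mg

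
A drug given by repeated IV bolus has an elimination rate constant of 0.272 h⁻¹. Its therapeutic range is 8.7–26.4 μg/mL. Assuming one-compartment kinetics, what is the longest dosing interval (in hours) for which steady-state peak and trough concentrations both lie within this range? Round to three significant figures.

4.08 h

Between IV bolus doses, concentration decays as C = C₀·e^(−kτ), so C_peak/C_trough = e^(kτ).
τ_max = ln(C_peak/C_trough) / k = ln(26.4/8.7) / 0.2720 = 1.110 / 0.2720 = 4.081 h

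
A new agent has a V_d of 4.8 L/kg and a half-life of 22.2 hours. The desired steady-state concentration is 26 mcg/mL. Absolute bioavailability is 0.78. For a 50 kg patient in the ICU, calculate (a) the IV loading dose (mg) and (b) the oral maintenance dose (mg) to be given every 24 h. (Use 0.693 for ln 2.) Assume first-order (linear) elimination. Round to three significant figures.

Vd = 4.8 L/kg × 50 kg = 240.0 L
LD = Vd × C = 240.0 × 26 = 6240 mg
CL = 0.693 × Vd / t½ = 0.693 × 240.0 / 22.2 = 7.492 L/h
D = CL × Css × τ / F = 7.492 × 26 × 24 / 0.78 = 5994 mg

(a) 6240 mg; (b) 5990 mg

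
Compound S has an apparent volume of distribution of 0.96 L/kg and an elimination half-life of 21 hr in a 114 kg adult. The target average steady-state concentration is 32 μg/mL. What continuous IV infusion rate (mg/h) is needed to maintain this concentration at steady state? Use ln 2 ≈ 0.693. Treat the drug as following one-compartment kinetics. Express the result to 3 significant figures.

Total Vd = 0.96 × 114 = 109.4 L
k = 0.693/21 = 0.03300 h⁻¹, so CL = k·Vd = 0.03300 × 109.4 = 3.610 L/h
Infusion rate = CL × Css = 3.610 × 32 = 115.5 mg/h

116 mg/h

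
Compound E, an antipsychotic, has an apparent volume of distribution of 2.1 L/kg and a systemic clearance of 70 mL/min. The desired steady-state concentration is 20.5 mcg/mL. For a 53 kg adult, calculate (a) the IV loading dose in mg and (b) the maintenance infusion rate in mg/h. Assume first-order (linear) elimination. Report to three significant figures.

(a) 2280 mg; (b) 86.1 mg/h

Vd = 2.1 L/kg × 53 kg = 111.3 L
Loading dose = Vd × C = 111.3 × 20.5 = 2282 mg
Convert clearance: 70 mL/min × 60 min/h ÷ 1000 mL/L = 4.200 L/h
Infusion rate = 4.200 L/h × 20.5 mg/L = 86.10 mg/h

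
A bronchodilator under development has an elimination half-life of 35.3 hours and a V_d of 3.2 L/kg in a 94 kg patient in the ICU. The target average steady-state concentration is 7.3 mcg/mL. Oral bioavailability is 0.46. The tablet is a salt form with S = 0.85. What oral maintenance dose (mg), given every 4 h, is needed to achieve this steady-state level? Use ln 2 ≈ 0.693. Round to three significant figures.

Vd(total) = 94 kg × 3.2 L/kg = 300.8 L
CL = 0.693 × Vd / t½ = 0.693 × 300.8 / 35.3 = 5.905 L/h
D = CL × Css × τ / F / S = 5.905 × 7.3 × 4 / 0.46 / 0.85 = 441.0 mg

441 mg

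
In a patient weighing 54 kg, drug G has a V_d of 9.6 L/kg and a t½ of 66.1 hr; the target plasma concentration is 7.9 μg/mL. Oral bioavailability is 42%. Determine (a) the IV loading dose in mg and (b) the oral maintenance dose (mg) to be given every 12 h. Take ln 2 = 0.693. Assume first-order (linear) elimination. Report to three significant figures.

(a) 4100 mg; (b) 1230 mg

Vd = 9.6 L/kg × 54 kg = 518.4 L
LD = Vd × C = 518.4 × 7.9 = 4095 mg
CL = 0.693 × Vd / t½ = 0.693 × 518.4 / 66.1 = 5.435 L/h
D = CL × Css × τ / F = 5.435 × 7.9 × 12 / 0.42 = 1227 mg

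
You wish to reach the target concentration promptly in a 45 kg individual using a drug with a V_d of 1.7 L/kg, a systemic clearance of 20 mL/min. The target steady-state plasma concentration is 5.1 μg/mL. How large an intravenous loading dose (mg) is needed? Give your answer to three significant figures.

Vd(total) = 45 kg × 1.7 L/kg = 76.50 L
The loading dose fills Vd to the target concentration.
LD = Vd × C = 76.50 × 5.100 = 390.2 mg

390 mg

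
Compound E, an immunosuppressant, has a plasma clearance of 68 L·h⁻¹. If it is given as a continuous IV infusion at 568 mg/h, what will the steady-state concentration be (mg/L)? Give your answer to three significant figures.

Css = rate / CL = 568 / 68.00 = 8.353 mg/L

8.35 mg/L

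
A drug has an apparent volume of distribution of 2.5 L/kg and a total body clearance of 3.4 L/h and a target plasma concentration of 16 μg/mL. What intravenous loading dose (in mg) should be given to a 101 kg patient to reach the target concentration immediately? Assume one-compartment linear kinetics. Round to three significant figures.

Total Vd = 2.5 × 101 = 252.5 L
LD = Vd × C = 252.5 × 16.00 = 4040 mg

4040 mg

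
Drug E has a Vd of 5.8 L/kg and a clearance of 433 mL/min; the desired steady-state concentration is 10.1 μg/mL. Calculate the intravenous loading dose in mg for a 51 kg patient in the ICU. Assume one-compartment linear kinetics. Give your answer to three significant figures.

Total Vd = 5.8 × 51 = 295.8 L
LD = Vd × C = 295.8 × 10.10 = 2988 mg

2990 mg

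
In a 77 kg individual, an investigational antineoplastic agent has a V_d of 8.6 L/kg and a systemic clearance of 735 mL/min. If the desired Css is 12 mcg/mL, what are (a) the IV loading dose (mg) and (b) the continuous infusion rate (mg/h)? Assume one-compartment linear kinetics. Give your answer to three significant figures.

(a) 7950 mg; (b) 529 mg/h

Total Vd = 8.6 × 77 = 662.2 L
Loading dose = Vd × C = 662.2 × 12 = 7946 mg
CL = 735 mL/min = 735 × 0.06 = 44.10 L/h
Maintenance infusion rate = CL × Css = 44.10 × 12 = 529.2 mg/h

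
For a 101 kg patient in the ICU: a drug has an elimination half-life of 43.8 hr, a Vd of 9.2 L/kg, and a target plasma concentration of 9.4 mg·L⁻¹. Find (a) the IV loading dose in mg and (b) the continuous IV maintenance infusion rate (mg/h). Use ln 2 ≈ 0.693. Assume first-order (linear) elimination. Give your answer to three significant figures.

Vd = 9.2 L/kg × 101 kg = 929.2 L
LD = Vd × C = 929.2 × 9.4 = 8734 mg
CL = 0.693 × Vd / t½ = 0.693 × 929.2 / 43.8 = 14.70 L/h
Infusion rate = CL × Css = 14.70 × 9.4 = 138.2 mg/h

(a) 8730 mg; (b) 138 mg/h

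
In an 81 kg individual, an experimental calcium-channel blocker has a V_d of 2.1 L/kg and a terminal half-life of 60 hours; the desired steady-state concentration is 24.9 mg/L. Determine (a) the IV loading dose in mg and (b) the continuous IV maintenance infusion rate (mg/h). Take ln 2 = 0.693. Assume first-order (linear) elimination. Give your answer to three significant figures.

Vd = 2.1 L/kg × 81 kg = 170.1 L
LD = Vd × C = 170.1 × 24.9 = 4235 mg
CL = 0.693 × Vd / t½ = 0.693 × 170.1 / 60 = 1.965 L/h
Infusion rate = CL × Css = 1.965 × 24.9 = 48.93 mg/h

(a) 4240 mg; (b) 48.9 mg/h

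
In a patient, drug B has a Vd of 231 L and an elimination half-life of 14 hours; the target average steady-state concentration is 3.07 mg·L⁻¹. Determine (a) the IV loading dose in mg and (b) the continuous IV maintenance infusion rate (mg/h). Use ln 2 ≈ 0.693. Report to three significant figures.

(a) 709 mg; (b) 35.1 mg/h

LD = Vd × C = 231.0 × 3.07 = 709.2 mg
CL = 0.693 × Vd / t½ = 0.693 × 231.0 / 14 = 11.43 L/h
Infusion rate = CL × Css = 11.43 × 3.07 = 35.09 mg/h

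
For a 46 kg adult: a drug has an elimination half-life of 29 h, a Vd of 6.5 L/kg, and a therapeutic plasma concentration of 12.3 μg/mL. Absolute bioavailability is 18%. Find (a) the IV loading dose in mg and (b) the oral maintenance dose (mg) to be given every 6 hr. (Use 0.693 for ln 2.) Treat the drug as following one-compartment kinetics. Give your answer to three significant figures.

Total Vd = 6.5 × 46 = 299.0 L
LD = Vd × C = 299.0 × 12.3 = 3678 mg
CL = 0.693 × Vd / t½ = 0.693 × 299.0 / 29 = 7.145 L/h
D = CL × Css × τ / F = 7.145 × 12.3 × 6 / 0.18 = 2929 mg

(a) 3680 mg; (b) 2930 mg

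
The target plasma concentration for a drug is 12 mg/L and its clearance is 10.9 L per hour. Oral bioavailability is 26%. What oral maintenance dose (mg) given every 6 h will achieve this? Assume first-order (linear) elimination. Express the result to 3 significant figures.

3020 mg

At steady state, dose per interval replaces the amount cleared in that interval: F·D/τ = CL·Css.
D = CL × Css × τ / F = 10.90 × 12 × 6 / 0.26 = 3018 mg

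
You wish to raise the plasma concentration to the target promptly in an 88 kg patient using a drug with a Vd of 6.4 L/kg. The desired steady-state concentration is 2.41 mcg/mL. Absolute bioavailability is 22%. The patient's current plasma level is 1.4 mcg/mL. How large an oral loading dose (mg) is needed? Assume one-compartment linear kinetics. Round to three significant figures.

Total Vd = 6.4 × 88 = 563.2 L
The loading dose fills Vd to the target concentration.
Concentration deficit ΔC = 2.41 − 1.4 = 1.010 mg/L
LD = Vd × ΔC / F = 563.2 × 1.010 / 0.22 = 2586 mg

2590 mg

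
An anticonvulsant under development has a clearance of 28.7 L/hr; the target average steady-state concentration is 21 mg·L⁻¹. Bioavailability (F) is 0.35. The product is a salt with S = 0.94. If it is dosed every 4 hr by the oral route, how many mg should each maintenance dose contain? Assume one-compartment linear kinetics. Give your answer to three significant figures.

D = CL × Css × τ / F / S = 28.70 × 21 × 4 / 0.35 / 0.94 = 7328 mg

7330 mg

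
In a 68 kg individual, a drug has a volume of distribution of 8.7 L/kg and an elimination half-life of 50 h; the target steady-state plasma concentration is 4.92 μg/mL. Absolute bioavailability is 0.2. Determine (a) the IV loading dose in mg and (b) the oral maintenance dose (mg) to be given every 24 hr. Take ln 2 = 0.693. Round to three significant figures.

(a) 2910 mg; (b) 4840 mg

Vd = 8.7 L/kg × 68 kg = 591.6 L
LD = Vd × C = 591.6 × 4.92 = 2911 mg
CL = 0.693 × Vd / t½ = 0.693 × 591.6 / 50 = 8.200 L/h
D = CL × Css × τ / F = 8.200 × 4.92 × 24 / 0.2 = 4841 mg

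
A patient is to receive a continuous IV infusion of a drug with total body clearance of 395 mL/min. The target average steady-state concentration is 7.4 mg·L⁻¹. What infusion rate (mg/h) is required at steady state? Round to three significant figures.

175 mg/h

CL = 395 mL/min = 395 × 0.06 = 23.70 L/h
R₀ = 23.70 × 7.4 = 175.4 mg/h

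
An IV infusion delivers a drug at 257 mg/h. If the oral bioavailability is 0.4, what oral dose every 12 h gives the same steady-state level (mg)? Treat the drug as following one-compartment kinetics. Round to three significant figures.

To maintain the same Css, the systemic dosing rate must be unchanged: F·D/τ = infusion rate.
D = rate × τ / F = 257 × 12 / 0.4 = 7710 mg

7710 mg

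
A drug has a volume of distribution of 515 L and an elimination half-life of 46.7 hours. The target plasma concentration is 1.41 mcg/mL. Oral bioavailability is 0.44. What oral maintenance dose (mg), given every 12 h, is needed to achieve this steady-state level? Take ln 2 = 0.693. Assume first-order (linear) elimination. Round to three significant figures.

294 mg

CL = 0.693 × Vd / t½ = 0.693 × 515.0 / 46.7 = 7.642 L/h
D = CL × Css × τ / F = 7.642 × 1.41 × 12 / 0.44 = 293.9 mg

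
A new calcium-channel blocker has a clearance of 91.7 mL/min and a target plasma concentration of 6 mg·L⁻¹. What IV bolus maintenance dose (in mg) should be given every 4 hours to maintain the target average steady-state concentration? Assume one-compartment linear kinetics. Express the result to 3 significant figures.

132 mg

Convert clearance: 91.7 mL/min × 60 min/h ÷ 1000 mL/L = 5.502 L/h
At steady state, dose per interval replaces the amount cleared in that interval: D/τ = CL·Css.
D = CL × Css × τ = 5.502 × 6 × 4 = 132.0 mg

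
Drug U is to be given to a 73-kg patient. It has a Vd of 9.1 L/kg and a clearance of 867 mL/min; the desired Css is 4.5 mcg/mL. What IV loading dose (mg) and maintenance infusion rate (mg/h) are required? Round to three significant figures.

(a) 2990 mg; (b) 234 mg/h

Vd = 9.1 L/kg × 73 kg = 664.3 L
LD = Vd · C_target = 664.3 × 4.5 = 2989 mg
CL = 867 mL/min = 867 × 0.06 = 52.02 L/h
Maintenance infusion rate = CL × Css = 52.02 × 4.5 = 234.1 mg/h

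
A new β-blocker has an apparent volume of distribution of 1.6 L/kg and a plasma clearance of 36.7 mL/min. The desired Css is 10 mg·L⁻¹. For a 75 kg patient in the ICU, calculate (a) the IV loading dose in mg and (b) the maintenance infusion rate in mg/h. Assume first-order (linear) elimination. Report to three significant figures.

(a) 1200 mg; (b) 22.0 mg/h

Vd(total) = 75 kg × 1.6 L/kg = 120.0 L
LD = Vd · C_target = 120.0 × 10 = 1200 mg
Convert clearance: 36.7 mL/min × 60 min/h ÷ 1000 mL/L = 2.202 L/h
Maintenance infusion rate = CL × Css = 2.202 × 10 = 22.02 mg/h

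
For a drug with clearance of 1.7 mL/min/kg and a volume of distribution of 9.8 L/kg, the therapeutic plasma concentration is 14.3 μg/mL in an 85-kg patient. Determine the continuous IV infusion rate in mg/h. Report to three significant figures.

CL = 1.7 mL/min/kg × 85 kg = 144.5 mL/min = 144.5 × 60/1000 = 8.670 L/h
Infusion rate = CL · Css = 8.670 L/h × 14.3 mg/L = 124.0 mg/h

124 mg/h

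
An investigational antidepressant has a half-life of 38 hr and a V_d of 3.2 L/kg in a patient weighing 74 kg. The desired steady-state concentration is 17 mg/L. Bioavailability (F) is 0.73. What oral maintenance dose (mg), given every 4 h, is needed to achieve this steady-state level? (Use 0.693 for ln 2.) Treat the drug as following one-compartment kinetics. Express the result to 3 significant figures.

Vd = 3.2 L/kg × 74 kg = 236.8 L
k = 0.693/38 = 0.01824 h⁻¹, so CL = k·Vd = 0.01824 × 236.8 = 4.319 L/h
D = CL × Css × τ / F = 4.319 × 17 × 4 / 0.73 = 402.3 mg

402 mg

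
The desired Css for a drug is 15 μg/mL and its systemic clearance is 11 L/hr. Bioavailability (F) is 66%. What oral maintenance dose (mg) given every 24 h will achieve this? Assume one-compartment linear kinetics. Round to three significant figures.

At steady state, dose per interval replaces the amount cleared in that interval: F·D/τ = CL·Css.
D = CL × Css × τ / F = 11.00 × 15 × 24 / 0.66 = 6000 mg

6000 mg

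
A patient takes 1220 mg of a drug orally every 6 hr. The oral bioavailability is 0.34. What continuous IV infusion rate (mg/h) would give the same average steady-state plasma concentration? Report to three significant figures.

69.1 mg/h

Equivalent systemic input: infusion rate = F·D/τ.
Rate = 0.34 × 1220 / 6 = 69.13 mg/h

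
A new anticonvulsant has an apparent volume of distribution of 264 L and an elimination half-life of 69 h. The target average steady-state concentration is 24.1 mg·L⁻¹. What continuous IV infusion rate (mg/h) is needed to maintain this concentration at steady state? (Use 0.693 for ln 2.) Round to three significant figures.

63.9 mg/h

CL = ln 2 · Vd / t½ = 0.693 × 264.0 / 69 = 2.651 L/h
Infusion rate = CL × Css = 2.651 × 24.1 = 63.89 mg/h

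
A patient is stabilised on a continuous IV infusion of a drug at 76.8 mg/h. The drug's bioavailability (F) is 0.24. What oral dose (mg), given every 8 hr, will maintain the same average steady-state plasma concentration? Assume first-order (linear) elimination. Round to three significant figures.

2560 mg

To maintain the same Css, the systemic dosing rate must be unchanged: F·D/τ = infusion rate.
D = rate × τ / F = 76.8 × 8 / 0.24 = 2560 mg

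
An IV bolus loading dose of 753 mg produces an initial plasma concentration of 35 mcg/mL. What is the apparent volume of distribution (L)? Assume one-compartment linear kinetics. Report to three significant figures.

21.5 L

Immediately after an IV bolus, C₀ = Dose / Vd, so Vd = Dose / C₀.
Vd = 753 / 35 = 21.51 L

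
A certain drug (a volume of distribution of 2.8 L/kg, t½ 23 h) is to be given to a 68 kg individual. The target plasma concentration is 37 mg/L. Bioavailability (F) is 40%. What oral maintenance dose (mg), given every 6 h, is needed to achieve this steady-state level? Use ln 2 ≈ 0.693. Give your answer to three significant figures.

Vd(total) = 68 kg × 2.8 L/kg = 190.4 L
CL = ln 2 · Vd / t½ = 0.693 × 190.4 / 23 = 5.737 L/h
D = CL × Css × τ / F = 5.737 × 37 × 6 / 0.4 = 3184 mg

3180 mg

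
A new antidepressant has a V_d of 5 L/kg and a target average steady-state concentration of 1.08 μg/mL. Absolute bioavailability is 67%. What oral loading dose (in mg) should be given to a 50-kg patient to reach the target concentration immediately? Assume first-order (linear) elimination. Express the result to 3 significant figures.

Vd = 5 L/kg × 50 kg = 250.0 L
The loading dose fills Vd to the target concentration.
LD = Vd × C / F = 250.0 × 1.080 / 0.67 = 403.0 mg

403 mg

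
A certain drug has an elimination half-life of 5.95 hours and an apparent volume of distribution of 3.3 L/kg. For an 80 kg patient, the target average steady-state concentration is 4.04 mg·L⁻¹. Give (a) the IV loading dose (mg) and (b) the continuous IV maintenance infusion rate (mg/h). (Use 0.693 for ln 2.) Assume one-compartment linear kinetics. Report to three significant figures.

(a) 1070 mg; (b) 124 mg/h

Vd(total) = 80 kg × 3.3 L/kg = 264.0 L
LD = Vd × C = 264.0 × 4.04 = 1067 mg
CL = 0.693 × Vd / t½ = 0.693 × 264.0 / 5.95 = 30.75 L/h
Infusion rate = CL × Css = 30.75 × 4.04 = 124.2 mg/h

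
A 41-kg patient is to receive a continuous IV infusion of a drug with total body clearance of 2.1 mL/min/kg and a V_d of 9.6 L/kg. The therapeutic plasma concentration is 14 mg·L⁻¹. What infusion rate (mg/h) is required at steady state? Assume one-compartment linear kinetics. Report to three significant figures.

CL = 2.1 mL/min/kg × 41 kg = 86.10 mL/min = 86.10 × 60/1000 = 5.166 L/h
Infusion rate = CL · Css = 5.166 L/h × 14 mg/L = 72.32 mg/h

72.3 mg/h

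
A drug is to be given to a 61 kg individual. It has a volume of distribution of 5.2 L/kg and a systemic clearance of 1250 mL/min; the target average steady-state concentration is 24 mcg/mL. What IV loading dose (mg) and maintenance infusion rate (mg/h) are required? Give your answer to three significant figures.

Vd(total) = 61 kg × 5.2 L/kg = 317.2 L
Loading dose = Vd × C = 317.2 × 24 = 7613 mg
Convert clearance: 1250 mL/min × 60 min/h ÷ 1000 mL/L = 75.00 L/h
Maintenance infusion rate = CL × Css = 75.00 × 24 = 1800 mg/h

(a) 7610 mg; (b) 1800 mg/h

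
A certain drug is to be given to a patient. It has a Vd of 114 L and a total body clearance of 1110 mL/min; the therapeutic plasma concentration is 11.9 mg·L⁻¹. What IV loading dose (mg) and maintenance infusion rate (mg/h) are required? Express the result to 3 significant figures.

(a) 1360 mg; (b) 793 mg/h

Loading dose = Vd × C = 114.0 × 11.9 = 1357 mg
Convert clearance: 1110 mL/min × 60 min/h ÷ 1000 mL/L = 66.60 L/h
Maintenance: replace elimination → rate = CL × Css = 66.60 × 11.9 = 792.5 mg/h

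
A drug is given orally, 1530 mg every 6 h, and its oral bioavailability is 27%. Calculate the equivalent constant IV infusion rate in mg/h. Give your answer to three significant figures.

Equivalent systemic input: infusion rate = F·D/τ.
Rate = 0.27 × 1530 / 6 = 68.85 mg/h

68.9 mg/h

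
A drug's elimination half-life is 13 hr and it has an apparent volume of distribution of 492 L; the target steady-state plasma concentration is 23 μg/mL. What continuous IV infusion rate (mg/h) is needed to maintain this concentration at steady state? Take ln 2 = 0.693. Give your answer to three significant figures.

k = 0.693/13 = 0.05331 h⁻¹, so CL = k·Vd = 0.05331 × 492.0 = 26.23 L/h
Infusion rate = CL × Css = 26.23 × 23 = 603.3 mg/h

603 mg/h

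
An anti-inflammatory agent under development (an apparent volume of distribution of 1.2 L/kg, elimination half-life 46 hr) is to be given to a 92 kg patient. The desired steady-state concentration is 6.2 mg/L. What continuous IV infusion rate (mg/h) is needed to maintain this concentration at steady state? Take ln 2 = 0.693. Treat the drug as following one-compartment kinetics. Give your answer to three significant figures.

10.3 mg/h

Vd = 1.2 L/kg × 92 kg = 110.4 L
CL = 0.693 × Vd / t½ = 0.693 × 110.4 / 46 = 1.663 L/h
Infusion rate = CL × Css = 1.663 × 6.2 = 10.31 mg/h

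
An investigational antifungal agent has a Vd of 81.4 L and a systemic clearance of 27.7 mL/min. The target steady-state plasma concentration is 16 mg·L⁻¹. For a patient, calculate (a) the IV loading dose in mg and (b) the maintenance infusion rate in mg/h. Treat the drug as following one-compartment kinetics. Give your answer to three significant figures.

(a) 1300 mg; (b) 26.6 mg/h

LD = Vd · C_target = 81.40 × 16 = 1302 mg
CL = 27.7 mL/min × 60/1000 = 1.662 L/h
Maintenance: replace elimination → rate = CL × Css = 1.662 × 16 = 26.59 mg/h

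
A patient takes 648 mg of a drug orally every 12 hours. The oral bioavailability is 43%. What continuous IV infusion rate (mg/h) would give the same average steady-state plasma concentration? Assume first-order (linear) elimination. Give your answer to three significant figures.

23.2 mg/h

Equivalent systemic input: infusion rate = F·D/τ.
Rate = 0.43 × 648 / 12 = 23.22 mg/h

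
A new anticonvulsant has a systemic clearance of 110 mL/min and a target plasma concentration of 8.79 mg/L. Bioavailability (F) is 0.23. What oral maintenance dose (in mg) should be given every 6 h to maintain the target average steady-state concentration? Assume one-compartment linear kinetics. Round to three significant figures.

CL = 110 mL/min = 110 × 0.06 = 6.600 L/h
D = CL × Css × τ / F = 6.600 × 8.79 × 6 / 0.23 = 1513 mg

1510 mg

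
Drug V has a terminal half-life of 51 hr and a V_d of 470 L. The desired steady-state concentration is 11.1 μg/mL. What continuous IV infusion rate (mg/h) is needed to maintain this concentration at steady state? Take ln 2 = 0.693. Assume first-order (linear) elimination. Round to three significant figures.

k = 0.693/51 = 0.01359 h⁻¹, so CL = k·Vd = 0.01359 × 470.0 = 6.387 L/h
Infusion rate = CL × Css = 6.387 × 11.1 = 70.90 mg/h

70.9 mg/h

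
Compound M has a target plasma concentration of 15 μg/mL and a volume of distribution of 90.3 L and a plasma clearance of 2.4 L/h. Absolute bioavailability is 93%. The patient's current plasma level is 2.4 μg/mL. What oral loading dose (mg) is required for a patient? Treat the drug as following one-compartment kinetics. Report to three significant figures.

1220 mg

The loading dose fills Vd to the target concentration; clearance is irrelevant here.
Concentration deficit ΔC = 15 − 2.4 = 12.60 mg/L
LD = Vd × ΔC / F = 90.30 × 12.60 / 0.93 = 1223 mg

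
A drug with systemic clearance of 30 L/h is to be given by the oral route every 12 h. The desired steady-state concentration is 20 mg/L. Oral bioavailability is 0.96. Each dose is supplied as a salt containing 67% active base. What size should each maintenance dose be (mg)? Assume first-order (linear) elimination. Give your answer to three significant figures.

D = CL × Css × τ / F / S = 30.00 × 20 × 12 / 0.96 / 0.67 = 11190 mg

11200 mg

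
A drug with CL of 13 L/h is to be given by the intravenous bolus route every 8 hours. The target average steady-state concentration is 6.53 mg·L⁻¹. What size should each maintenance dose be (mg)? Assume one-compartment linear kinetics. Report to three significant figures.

D = CL × Css × τ = 13.00 × 6.53 × 8 = 679.1 mg

679 mg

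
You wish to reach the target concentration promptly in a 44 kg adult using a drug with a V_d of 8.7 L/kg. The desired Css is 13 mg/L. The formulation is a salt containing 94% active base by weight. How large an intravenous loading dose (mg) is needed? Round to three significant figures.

5290 mg

Total Vd = 8.7 × 44 = 382.8 L
LD = Vd × C / S = 382.8 × 13.00 / 0.94 = 5294 mg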